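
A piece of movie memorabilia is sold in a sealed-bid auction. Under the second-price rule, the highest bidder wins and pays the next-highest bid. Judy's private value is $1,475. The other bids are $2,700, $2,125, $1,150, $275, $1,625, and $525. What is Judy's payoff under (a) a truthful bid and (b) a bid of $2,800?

Truthful: $0; alternative: -$1,225.

The highest competing bid is $2,700.
Bidding truthfully at $1,475: the top bid is $2,700 (a rival), so Judy loses. Payoff = $0.
Bidding $2,800: Judy has the top bid, wins, and pays the second-highest bid $2,700. Payoff = $1,475 − $2,700 = -$1,225.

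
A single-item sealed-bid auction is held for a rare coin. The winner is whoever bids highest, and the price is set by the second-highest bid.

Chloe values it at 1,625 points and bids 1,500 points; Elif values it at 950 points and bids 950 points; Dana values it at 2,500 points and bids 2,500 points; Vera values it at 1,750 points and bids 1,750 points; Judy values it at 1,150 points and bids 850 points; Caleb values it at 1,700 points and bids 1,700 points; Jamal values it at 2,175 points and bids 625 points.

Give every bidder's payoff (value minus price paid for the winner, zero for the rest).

Chloe 0 points, Elif 0 points, Dana 750 points, Vera 0 points, Judy 0 points, Caleb 0 points, Jamal 0 points.

Bids in descending order: Dana 2,500 points; Vera 1,750 points; Caleb 1,700 points; Chloe 1,500 points; Elif 950 points; Judy 850 points; Jamal 625 points.
Dana has the top bid and wins; the price is the second-highest bid, 1,750 points.
Dana's payoff = 2,500 points − 1,750 points = 750 points. All other bidders lose, so their payoff is 0.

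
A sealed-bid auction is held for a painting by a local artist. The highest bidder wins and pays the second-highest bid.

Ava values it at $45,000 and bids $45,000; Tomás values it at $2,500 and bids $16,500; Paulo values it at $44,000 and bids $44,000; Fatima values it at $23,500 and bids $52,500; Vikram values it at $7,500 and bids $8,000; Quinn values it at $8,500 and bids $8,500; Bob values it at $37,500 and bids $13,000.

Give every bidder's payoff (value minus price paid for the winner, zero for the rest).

Payoffs: Ava $0, Tomás $0, Paulo $0, Fatima -$21,500, Vikram $0, Quinn $0, Bob $0.

Ordered from highest: Fatima $52,500 > Ava $45,000 > Paulo $44,000 > Tomás $16,500 > Bob $13,000 > Quinn $8,500 > Vikram $8,000.
Fatima has the top bid and wins; the price is the second-highest bid, $45,000.
Fatima's payoff = $23,500 − $45,000 = -$21,500. All other bidders lose, so their payoff is 0.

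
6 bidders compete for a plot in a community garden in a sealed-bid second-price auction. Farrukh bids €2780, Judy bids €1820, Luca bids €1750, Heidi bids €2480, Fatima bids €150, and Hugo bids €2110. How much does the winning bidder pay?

Ranking the bids: Farrukh €2780, then Heidi €2480, then Hugo €2110, then Judy €1820, then Luca €1750, then Fatima €150.
Farrukh has the highest bid, so Farrukh wins.
The second-highest bid is €2480, so that is what Farrukh pays.

Price paid: €2480.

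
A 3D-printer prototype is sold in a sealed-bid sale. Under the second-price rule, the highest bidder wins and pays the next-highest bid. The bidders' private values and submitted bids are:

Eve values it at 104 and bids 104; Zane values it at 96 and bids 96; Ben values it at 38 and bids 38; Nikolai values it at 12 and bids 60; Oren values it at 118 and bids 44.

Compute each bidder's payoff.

Ordered from highest: Eve 104 > Zane 96 > Nikolai 60 > Oren 44 > Ben 38.
Eve has the top bid and wins; the price is the second-highest bid, 96.
Eve's payoff = 104 − 96 = 8. All other bidders lose, so their payoff is 0.

Eve 8, Zane 0, Ben 0, Nikolai 0, Oren 0.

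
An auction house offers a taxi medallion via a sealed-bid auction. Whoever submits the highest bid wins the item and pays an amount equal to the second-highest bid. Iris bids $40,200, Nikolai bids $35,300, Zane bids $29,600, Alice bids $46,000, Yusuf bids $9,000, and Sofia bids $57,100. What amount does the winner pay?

Bids in descending order: Sofia $57,100; Alice $46,000; Iris $40,200; Nikolai $35,300; Zane $29,600; Yusuf $9,000.
Sofia has the highest bid, so Sofia wins.
The second-highest bid is $46,000, so that is what Sofia pays.

$46,000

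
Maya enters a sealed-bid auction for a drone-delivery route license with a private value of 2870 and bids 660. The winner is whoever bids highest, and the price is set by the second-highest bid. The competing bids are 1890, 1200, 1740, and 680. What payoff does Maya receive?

Highest competing bid: 1890.
Maya's bid 660 is not the highest, so Maya loses, pays nothing, and earns zero payoff.

Maya's payoff: 0.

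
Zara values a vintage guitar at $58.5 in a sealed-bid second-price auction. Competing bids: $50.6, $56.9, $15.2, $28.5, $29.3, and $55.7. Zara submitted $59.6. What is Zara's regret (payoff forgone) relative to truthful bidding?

The highest competing bid is $56.9.
Bidding truthfully at $58.5: Zara has the top bid, wins, and pays the second-highest bid $56.9. Payoff = $58.5 − $56.9 = $1.6.
Bidding $59.6: Zara has the top bid, wins, and pays the second-highest bid $56.9. Payoff = $58.5 − $56.9 = $1.6.
Regret = truthful payoff − actual payoff = $1.6 − $1.6 = $0.0.

Regret: $0.0.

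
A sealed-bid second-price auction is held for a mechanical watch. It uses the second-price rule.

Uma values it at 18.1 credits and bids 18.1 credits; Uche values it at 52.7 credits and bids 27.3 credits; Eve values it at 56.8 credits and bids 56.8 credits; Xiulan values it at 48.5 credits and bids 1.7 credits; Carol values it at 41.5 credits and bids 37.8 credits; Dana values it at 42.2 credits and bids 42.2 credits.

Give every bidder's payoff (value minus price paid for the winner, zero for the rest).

Ranking the bids: Eve 56.8 credits > Dana 42.2 credits > Carol 37.8 credits > Uche 27.3 credits > Uma 18.1 credits > Xiulan 1.7 credits.
Eve has the top bid and wins; the price is the second-highest bid, 42.2 credits.
Eve's payoff = 56.8 credits − 42.2 credits = 14.6 credits. All other bidders lose, so their payoff is 0.

Payoffs: Uma 0.0 credits, Uche 0.0 credits, Eve 14.6 credits, Xiulan 0.0 credits, Carol 0.0 credits, Dana 0.0 credits.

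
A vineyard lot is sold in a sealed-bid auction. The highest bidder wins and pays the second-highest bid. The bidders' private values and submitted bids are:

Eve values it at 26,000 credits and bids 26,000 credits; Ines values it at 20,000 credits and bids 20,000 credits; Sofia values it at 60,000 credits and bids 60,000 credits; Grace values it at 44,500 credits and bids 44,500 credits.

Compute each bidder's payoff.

Bids in descending order: Sofia 60,000 credits, then Grace 44,500 credits, then Eve 26,000 credits, then Ines 20,000 credits.
Sofia has the top bid and wins; the price is the second-highest bid, 44,500 credits.
Sofia's payoff = 60,000 credits − 44,500 credits = 15,500 credits. All other bidders lose, so their payoff is 0.

Payoffs: Eve 0 credits, Ines 0 credits, Sofia 15,500 credits, Grace 0 credits.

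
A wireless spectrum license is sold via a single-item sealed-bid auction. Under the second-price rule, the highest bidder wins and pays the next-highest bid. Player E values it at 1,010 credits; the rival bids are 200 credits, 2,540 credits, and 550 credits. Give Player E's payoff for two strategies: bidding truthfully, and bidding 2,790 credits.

(a) 0 credits  (b) -1,530 credits

The highest competing bid is 2,540 credits.
Bidding truthfully at 1,010 credits: the top bid is 2,540 credits (a rival), so Player E loses. Payoff = 0 credits.
Bidding 2,790 credits: Player E has the top bid, wins, and pays the second-highest bid 2,540 credits. Payoff = 1,010 credits − 2,540 credits = -1,530 credits.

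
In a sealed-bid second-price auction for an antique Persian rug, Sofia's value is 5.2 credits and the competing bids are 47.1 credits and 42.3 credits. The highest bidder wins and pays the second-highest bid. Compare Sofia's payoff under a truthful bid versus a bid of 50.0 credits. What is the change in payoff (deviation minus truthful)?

Payoff change: -41.9 credits.

The highest competing bid is 47.1 credits.
Bidding truthfully at 5.2 credits: the top bid is 47.1 credits (a rival), so Sofia loses. Payoff = 0.0 credits.
Bidding 50.0 credits: Sofia has the top bid, wins, and pays the second-highest bid 47.1 credits. Payoff = 5.2 credits − 47.1 credits = -41.9 credits.
Change = -41.9 credits − 0.0 credits = -41.9 credits.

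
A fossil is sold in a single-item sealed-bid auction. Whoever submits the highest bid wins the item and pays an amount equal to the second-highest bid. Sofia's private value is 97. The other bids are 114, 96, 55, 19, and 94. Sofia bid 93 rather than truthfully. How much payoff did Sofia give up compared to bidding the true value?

0

The highest competing bid is 114.
Bidding truthfully at 97: the top bid is 114 (a rival), so Sofia loses. Payoff = 0.
Bidding 93: the top bid is 114 (a rival), so Sofia loses. Payoff = 0.
Regret = truthful payoff − actual payoff = 0 − 0 = 0.
The bid only affects whether you win, not the price — here both bids land on the same side of the top rival bid, so the deviation is payoff-neutral.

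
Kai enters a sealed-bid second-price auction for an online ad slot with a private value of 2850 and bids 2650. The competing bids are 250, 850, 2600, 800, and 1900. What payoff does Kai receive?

Highest competing bid: 2600.
Kai's bid 2650 is the highest overall, so Kai wins and pays the second-highest bid, 2600.
Payoff = value − price = 2850 − 2600 = 250.

Kai's payoff: 250.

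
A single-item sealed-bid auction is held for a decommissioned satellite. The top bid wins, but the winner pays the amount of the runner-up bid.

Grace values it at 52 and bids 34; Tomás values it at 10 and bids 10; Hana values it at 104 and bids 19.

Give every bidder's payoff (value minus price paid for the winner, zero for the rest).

Grace 33, Tomás 0, Hana 0.

Bids in descending order: Grace 34 > Hana 19 > Tomás 10.
Grace has the top bid and wins; the price is the second-highest bid, 19.
Grace's payoff = 52 − 19 = 33. All other bidders lose, so their payoff is 0.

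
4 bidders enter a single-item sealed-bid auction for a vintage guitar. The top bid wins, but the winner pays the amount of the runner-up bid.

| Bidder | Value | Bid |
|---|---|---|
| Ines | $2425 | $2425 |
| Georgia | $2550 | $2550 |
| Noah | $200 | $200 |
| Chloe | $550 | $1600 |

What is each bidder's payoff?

Sorted high to low: Georgia $2550; Ines $2425; Chloe $1600; Noah $200.
Georgia has the top bid and wins; the price is the second-highest bid, $2425.
Georgia's payoff = $2550 − $2425 = $125. All other bidders lose, so their payoff is 0.

Payoffs: Ines $0, Georgia $125, Noah $0, Chloe $0.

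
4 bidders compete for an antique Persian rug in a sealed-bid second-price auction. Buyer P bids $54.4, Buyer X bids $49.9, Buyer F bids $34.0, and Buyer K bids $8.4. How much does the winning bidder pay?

The winner pays $49.9.

Sorted high to low: Buyer P $54.4 > Buyer X $49.9 > Buyer F $34.0 > Buyer K $8.4.
Buyer P has the highest bid, so Buyer P wins.
The second-highest bid is $49.9, so that is what Buyer P pays.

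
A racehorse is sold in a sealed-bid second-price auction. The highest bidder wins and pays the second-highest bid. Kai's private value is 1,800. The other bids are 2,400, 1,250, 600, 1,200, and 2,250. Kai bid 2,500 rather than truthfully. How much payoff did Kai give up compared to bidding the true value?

The highest competing bid is 2,400.
Bidding truthfully at 1,800: the top bid is 2,400 (a rival), so Kai loses. Payoff = 0.
Bidding 2,500: Kai has the top bid, wins, and pays the second-highest bid 2,400. Payoff = 1,800 − 2,400 = -600.
Regret = truthful payoff − actual payoff = 0 − -600 = 600.

600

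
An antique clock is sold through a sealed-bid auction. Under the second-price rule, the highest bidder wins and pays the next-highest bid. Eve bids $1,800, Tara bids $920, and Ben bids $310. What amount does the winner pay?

Ranking the bids: Eve $1,800, then Tara $920, then Ben $310.
Eve has the highest bid, so Eve wins.
The second-highest bid is $920, so that is what Eve pays.

Price paid: $920.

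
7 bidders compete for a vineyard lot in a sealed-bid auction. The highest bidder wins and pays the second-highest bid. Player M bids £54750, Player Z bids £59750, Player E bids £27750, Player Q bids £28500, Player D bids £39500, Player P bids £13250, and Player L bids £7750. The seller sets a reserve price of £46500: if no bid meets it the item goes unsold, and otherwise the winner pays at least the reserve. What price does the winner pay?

£54750

Bids in descending order: Player Z £59750 > Player M £54750 > Player D £39500 > Player Q £28500 > Player E £27750 > Player P £13250 > Player L £7750.
Player Z has the highest bid, so Player Z wins.
The second-highest bid is £54750, which exceeds the reserve, so that sets the price.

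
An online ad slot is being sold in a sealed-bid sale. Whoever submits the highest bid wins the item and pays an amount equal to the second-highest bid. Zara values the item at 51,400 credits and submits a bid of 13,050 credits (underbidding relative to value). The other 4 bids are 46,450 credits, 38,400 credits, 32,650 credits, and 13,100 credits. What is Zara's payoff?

Payoff = 0 credits.

Highest competing bid: 46,450 credits.
Zara's bid 13,050 credits is not the highest, so Zara loses, pays nothing, and earns zero payoff.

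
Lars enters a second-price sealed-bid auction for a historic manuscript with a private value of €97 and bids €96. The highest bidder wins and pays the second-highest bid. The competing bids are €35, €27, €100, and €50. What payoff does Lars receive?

Payoff = €0.

Highest competing bid: €100.
Lars's bid €96 is not the highest, so Lars loses, pays nothing, and earns zero payoff.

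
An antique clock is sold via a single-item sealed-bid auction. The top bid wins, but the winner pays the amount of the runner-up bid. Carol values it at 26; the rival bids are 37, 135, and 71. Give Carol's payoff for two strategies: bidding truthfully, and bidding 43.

Truthful: 0; alternative: 0.

The highest competing bid is 135.
Bidding truthfully at 26: the top bid is 135 (a rival), so Carol loses. Payoff = 0.
Bidding 43: the top bid is 135 (a rival), so Carol loses. Payoff = 0.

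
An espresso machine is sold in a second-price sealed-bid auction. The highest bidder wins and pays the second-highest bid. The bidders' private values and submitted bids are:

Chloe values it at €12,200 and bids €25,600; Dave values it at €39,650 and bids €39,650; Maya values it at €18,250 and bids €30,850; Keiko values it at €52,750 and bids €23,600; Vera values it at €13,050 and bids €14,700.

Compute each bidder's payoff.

Ordered from highest: Dave €39,650; Maya €30,850; Chloe €25,600; Keiko €23,600; Vera €14,700.
Dave has the top bid and wins; the price is the second-highest bid, €30,850.
Dave's payoff = €39,650 − €30,850 = €8,800. All other bidders lose, so their payoff is 0.

Chloe €0, Dave €8,800, Maya €0, Keiko €0, Vera €0.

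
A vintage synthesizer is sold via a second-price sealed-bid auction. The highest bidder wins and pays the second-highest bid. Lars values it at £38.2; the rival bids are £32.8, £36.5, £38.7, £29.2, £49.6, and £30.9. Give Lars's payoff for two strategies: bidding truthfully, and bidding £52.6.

(a) £0.0  (b) -£11.4

The highest competing bid is £49.6.
Bidding truthfully at £38.2: the top bid is £49.6 (a rival), so Lars loses. Payoff = £0.0.
Bidding £52.6: Lars has the top bid, wins, and pays the second-highest bid £49.6. Payoff = £38.2 − £49.6 = -£11.4.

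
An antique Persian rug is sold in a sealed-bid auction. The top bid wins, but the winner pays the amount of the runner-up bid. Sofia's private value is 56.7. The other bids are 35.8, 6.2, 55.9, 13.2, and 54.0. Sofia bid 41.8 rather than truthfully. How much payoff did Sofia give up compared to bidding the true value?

0.8

The highest competing bid is 55.9.
Bidding truthfully at 56.7: Sofia has the top bid, wins, and pays the second-highest bid 55.9. Payoff = 56.7 − 55.9 = 0.8.
Bidding 41.8: the top bid is 55.9 (a rival), so Sofia loses. Payoff = 0.0.
Regret = truthful payoff − actual payoff = 0.8 − 0.0 = 0.8.
This is the dominant-strategy logic: truthful bidding weakly beats any alternative.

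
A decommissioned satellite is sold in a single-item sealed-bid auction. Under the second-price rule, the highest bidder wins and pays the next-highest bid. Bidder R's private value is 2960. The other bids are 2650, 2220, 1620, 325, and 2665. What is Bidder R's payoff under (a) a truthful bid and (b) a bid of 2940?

Truthful: 295; alternative: 295.

The highest competing bid is 2665.
Bidding truthfully at 2960: Bidder R has the top bid, wins, and pays the second-highest bid 2665. Payoff = 2960 − 2665 = 295.
Bidding 2940: Bidder R has the top bid, wins, and pays the second-highest bid 2665. Payoff = 2960 − 2665 = 295.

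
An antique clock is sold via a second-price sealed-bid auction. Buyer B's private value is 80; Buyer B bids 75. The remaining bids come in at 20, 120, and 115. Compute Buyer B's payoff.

Payoff = 0.

Highest competing bid: 120.
Buyer B's bid 75 is not the highest, so Buyer B loses, pays nothing, and earns zero payoff.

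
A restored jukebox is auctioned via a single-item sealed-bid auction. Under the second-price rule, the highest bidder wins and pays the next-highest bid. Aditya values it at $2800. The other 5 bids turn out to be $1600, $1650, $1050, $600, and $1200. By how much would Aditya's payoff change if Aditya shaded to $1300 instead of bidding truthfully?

Payoff change: -$1150.

The highest competing bid is $1650.
Bidding truthfully at $2800: Aditya has the top bid, wins, and pays the second-highest bid $1650. Payoff = $2800 − $1650 = $1150.
Bidding $1300: the top bid is $1650 (a rival), so Aditya loses. Payoff = $0.
Change = $0 − $1150 = -$1150.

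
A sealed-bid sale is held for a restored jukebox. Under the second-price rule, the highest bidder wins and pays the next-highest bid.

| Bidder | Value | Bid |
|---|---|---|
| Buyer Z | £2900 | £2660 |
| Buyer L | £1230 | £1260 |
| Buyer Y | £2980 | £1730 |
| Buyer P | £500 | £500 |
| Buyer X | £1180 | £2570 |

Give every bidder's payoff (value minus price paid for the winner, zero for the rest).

Buyer Z £330, Buyer L £0, Buyer Y £0, Buyer P £0, Buyer X £0.

Ranking the bids: Buyer Z £2660; Buyer X £2570; Buyer Y £1730; Buyer L £1260; Buyer P £500.
Buyer Z has the top bid and wins; the price is the second-highest bid, £2570.
Buyer Z's payoff = £2900 − £2570 = £330. All other bidders lose, so their payoff is 0.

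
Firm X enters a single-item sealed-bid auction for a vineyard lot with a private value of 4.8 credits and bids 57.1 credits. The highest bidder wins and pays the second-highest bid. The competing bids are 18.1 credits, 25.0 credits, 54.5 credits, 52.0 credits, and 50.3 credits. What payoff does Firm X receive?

-49.7 credits

Highest competing bid: 54.5 credits.
Firm X's bid 57.1 credits is the highest overall, so Firm X wins and pays the second-highest bid, 54.5 credits.
Payoff = value − price = 4.8 credits − 54.5 credits = -49.7 credits.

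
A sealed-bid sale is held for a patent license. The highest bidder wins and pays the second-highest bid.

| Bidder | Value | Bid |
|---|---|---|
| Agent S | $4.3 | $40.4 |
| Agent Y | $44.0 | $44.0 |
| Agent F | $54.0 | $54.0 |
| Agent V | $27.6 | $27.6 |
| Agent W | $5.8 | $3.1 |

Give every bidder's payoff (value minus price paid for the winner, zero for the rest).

Ordered from highest: Agent F $54.0; Agent Y $44.0; Agent S $40.4; Agent V $27.6; Agent W $3.1.
Agent F has the top bid and wins; the price is the second-highest bid, $44.0.
Agent F's payoff = $54.0 − $44.0 = $10.0. All other bidders lose, so their payoff is 0.

Agent S $0.0, Agent Y $0.0, Agent F $10.0, Agent V $0.0, Agent W $0.0.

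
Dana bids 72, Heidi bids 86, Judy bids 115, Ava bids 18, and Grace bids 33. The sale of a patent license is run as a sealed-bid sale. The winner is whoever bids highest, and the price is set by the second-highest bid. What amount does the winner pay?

Ordered from highest: Judy 115, then Heidi 86, then Dana 72, then Grace 33, then Ava 18.
Judy has the highest bid, so Judy wins.
The second-highest bid is 86, so that is what Judy pays.

Price paid: 86.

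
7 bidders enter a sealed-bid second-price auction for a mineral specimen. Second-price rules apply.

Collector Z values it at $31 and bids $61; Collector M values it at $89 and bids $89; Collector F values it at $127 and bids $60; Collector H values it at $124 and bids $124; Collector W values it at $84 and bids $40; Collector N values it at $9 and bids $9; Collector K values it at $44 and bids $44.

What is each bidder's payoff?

Payoffs: Collector Z $0, Collector M $0, Collector F $0, Collector H $35, Collector W $0, Collector N $0, Collector K $0.

Ordered from highest: Collector H $124; Collector M $89; Collector Z $61; Collector F $60; Collector K $44; Collector W $40; Collector N $9.
Collector H has the top bid and wins; the price is the second-highest bid, $89.
Collector H's payoff = $124 − $89 = $35. All other bidders lose, so their payoff is 0.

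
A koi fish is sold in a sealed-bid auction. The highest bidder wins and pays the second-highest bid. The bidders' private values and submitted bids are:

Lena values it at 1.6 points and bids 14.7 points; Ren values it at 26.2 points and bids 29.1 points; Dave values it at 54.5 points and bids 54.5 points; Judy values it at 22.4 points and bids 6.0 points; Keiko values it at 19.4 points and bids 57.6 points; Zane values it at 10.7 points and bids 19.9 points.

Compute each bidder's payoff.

Payoffs: Lena 0.0 points, Ren 0.0 points, Dave 0.0 points, Judy 0.0 points, Keiko -35.1 points, Zane 0.0 points.

Sorted high to low: Keiko 57.6 points > Dave 54.5 points > Ren 29.1 points > Zane 19.9 points > Lena 14.7 points > Judy 6.0 points.
Keiko has the top bid and wins; the price is the second-highest bid, 54.5 points.
Keiko's payoff = 19.4 points − 54.5 points = -35.1 points. All other bidders lose, so their payoff is 0.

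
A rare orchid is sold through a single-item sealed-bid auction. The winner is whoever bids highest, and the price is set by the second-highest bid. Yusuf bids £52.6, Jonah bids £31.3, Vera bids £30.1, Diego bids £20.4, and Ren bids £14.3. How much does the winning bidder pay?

£31.3

Sorted high to low: Yusuf £52.6 > Jonah £31.3 > Vera £30.1 > Diego £20.4 > Ren £14.3.
Yusuf has the highest bid, so Yusuf wins.
The second-highest bid is £31.3, so that is what Yusuf pays.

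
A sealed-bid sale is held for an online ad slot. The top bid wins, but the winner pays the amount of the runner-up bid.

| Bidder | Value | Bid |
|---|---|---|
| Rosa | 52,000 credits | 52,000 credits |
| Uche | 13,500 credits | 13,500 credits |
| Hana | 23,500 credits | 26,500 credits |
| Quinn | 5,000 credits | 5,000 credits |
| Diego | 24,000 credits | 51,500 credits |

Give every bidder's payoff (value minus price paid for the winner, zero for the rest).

Payoffs: Rosa 500 credits, Uche 0 credits, Hana 0 credits, Quinn 0 credits, Diego 0 credits.

Bids in descending order: Rosa 52,000 credits, then Diego 51,500 credits, then Hana 26,500 credits, then Uche 13,500 credits, then Quinn 5,000 credits.
Rosa has the top bid and wins; the price is the second-highest bid, 51,500 credits.
Rosa's payoff = 52,000 credits − 51,500 credits = 500 credits. All other bidders lose, so their payoff is 0.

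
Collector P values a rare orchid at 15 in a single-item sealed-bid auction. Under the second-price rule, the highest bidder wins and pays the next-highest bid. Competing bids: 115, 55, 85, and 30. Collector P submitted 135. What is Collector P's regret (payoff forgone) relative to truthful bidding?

The highest competing bid is 115.
Bidding truthfully at 15: the top bid is 115 (a rival), so Collector P loses. Payoff = 0.
Bidding 135: Collector P has the top bid, wins, and pays the second-highest bid 115. Payoff = 15 − 115 = -100.
Regret = truthful payoff − actual payoff = 0 − -100 = 100.
Deviating from a truthful bid can only lose payoff in a second-price auction — never gain.

Payoff forgone: 100.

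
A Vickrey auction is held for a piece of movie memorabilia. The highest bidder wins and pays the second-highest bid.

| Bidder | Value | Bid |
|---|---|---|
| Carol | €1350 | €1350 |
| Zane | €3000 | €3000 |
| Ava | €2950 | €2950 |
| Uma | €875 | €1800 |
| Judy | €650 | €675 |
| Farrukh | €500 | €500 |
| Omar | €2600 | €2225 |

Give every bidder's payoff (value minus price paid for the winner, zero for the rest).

Ordered from highest: Zane €3000, then Ava €2950, then Omar €2225, then Uma €1800, then Carol €1350, then Judy €675, then Farrukh €500.
Zane has the top bid and wins; the price is the second-highest bid, €2950.
Zane's payoff = €3000 − €2950 = €50. All other bidders lose, so their payoff is 0.

Payoffs: Carol €0, Zane €50, Ava €0, Uma €0, Judy €0, Farrukh €0, Omar €0.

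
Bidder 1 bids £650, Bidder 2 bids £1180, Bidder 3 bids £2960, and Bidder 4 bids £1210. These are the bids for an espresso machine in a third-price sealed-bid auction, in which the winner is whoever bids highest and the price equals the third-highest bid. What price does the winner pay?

Ordered from highest: Bidder 3 £2960, then Bidder 4 £1210, then Bidder 2 £1180, then Bidder 1 £650.
Bidder 3 is the highest bidder, so Bidder 3 wins.
Under the third-price rule, the price is the third-highest bid: £1180.

The winner pays £1180.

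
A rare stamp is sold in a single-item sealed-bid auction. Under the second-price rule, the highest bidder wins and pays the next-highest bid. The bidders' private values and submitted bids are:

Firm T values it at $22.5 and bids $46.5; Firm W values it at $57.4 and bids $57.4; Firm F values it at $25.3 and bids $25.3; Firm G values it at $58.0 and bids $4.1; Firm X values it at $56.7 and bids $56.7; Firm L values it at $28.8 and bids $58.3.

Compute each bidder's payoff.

Bids in descending order: Firm L $58.3 > Firm W $57.4 > Firm X $56.7 > Firm T $46.5 > Firm F $25.3 > Firm G $4.1.
Firm L has the top bid and wins; the price is the second-highest bid, $57.4.
Firm L's payoff = $28.8 − $57.4 = -$28.6. All other bidders lose, so their payoff is 0.

Payoffs: Firm T $0.0, Firm W $0.0, Firm F $0.0, Firm G $0.0, Firm X $0.0, Firm L -$28.6.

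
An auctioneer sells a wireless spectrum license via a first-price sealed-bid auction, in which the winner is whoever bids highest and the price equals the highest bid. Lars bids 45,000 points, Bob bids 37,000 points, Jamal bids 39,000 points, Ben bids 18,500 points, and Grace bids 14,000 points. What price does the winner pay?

Bids in descending order: Lars 45,000 points; Jamal 39,000 points; Bob 37,000 points; Ben 18,500 points; Grace 14,000 points.
Lars is the highest bidder, so Lars wins.
Under the first-price rule, the price is the highest bid: 45,000 points.

The winner pays 45,000 points.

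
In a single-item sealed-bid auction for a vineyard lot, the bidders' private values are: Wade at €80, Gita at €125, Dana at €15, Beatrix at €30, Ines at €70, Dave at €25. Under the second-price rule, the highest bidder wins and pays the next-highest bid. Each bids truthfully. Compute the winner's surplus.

Sorted high to low: Gita €125; Wade €80; Ines €70; Beatrix €30; Dave €25; Dana €15.
Gita wins with the top bid and pays the second-highest, €80.
Surplus = €125 − €80 = €45.

Surplus = €45.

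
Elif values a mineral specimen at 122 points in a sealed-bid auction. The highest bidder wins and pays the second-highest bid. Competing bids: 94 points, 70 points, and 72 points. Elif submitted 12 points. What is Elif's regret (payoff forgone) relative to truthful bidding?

Regret: 28 points.

The highest competing bid is 94 points.
Bidding truthfully at 122 points: Elif has the top bid, wins, and pays the second-highest bid 94 points. Payoff = 122 points − 94 points = 28 points.
Bidding 12 points: the top bid is 94 points (a rival), so Elif loses. Payoff = 0 points.
Regret = truthful payoff − actual payoff = 28 points − 0 points = 28 points.
This is the dominant-strategy logic: truthful bidding weakly beats any alternative.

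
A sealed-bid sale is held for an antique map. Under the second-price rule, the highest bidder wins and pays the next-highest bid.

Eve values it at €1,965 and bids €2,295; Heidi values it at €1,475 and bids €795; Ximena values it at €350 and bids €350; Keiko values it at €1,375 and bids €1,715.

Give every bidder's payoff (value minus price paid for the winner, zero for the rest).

Sorted high to low: Eve €2,295, then Keiko €1,715, then Heidi €795, then Ximena €350.
Eve has the top bid and wins; the price is the second-highest bid, €1,715.
Eve's payoff = €1,965 − €1,715 = €250. All other bidders lose, so their payoff is 0.

Payoffs: Eve €250, Heidi €0, Ximena €0, Keiko €0.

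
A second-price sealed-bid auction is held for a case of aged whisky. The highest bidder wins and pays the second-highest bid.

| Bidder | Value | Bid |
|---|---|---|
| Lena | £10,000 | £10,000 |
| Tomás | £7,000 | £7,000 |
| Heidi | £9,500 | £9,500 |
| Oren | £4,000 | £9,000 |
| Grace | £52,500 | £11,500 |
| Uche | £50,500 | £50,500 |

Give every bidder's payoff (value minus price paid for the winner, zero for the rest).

Sorted high to low: Uche £50,500, then Grace £11,500, then Lena £10,000, then Heidi £9,500, then Oren £9,000, then Tomás £7,000.
Uche has the top bid and wins; the price is the second-highest bid, £11,500.
Uche's payoff = £50,500 − £11,500 = £39,000. All other bidders lose, so their payoff is 0.

Lena £0, Tomás £0, Heidi £0, Oren £0, Grace £0, Uche £39,000.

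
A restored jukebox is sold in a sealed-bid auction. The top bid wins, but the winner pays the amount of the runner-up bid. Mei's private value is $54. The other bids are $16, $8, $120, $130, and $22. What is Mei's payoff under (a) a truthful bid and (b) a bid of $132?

Truthful: $0; alternative: -$76.

The highest competing bid is $130.
Bidding truthfully at $54: the top bid is $130 (a rival), so Mei loses. Payoff = $0.
Bidding $132: Mei has the top bid, wins, and pays the second-highest bid $130. Payoff = $54 − $130 = -$76.
Deviating from a truthful bid can only lose payoff in a second-price auction — never gain.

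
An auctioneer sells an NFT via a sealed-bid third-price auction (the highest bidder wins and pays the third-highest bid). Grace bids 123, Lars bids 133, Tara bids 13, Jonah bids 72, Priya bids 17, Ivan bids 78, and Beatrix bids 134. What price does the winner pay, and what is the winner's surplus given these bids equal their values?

The winner pays 123 for a surplus of 11.

Bids in descending order: Beatrix 134, then Lars 133, then Grace 123, then Ivan 78, then Jonah 72, then Priya 17, then Tara 13.
Beatrix is the highest bidder, so Beatrix wins.
Under the third-price rule, the price is the third-highest bid: 123.
Surplus = 134 − 123 = 11.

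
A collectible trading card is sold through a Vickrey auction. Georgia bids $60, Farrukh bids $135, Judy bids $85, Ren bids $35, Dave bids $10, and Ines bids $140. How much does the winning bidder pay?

The winner pays $135.

Ranking the bids: Ines $140 > Farrukh $135 > Judy $85 > Georgia $60 > Ren $35 > Dave $10.
Ines has the highest bid, so Ines wins.
The second-highest bid is $135, so that is what Ines pays.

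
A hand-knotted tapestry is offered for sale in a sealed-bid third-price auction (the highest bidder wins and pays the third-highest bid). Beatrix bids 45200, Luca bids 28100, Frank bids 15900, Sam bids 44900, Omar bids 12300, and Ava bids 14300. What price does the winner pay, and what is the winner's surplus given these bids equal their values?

The winner pays 28100 for a surplus of 17100.

Ordered from highest: Beatrix 45200; Sam 44900; Luca 28100; Frank 15900; Ava 14300; Omar 12300.
Beatrix is the highest bidder, so Beatrix wins.
Under the third-price rule, the price is the third-highest bid: 28100.
Surplus = 45200 − 28100 = 17100.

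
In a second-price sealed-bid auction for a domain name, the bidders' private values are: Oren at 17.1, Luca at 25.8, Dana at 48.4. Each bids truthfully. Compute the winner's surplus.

Bids in descending order: Dana 48.4 > Luca 25.8 > Oren 17.1.
Dana wins with the top bid and pays the second-highest, 25.8.
Surplus = 48.4 − 25.8 = 22.6.

Winner's surplus: 22.6.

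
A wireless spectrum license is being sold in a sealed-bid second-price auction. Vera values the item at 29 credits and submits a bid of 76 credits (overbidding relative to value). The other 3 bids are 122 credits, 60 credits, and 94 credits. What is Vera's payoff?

Vera's payoff: 0 credits.

Highest competing bid: 122 credits.
Vera's bid 76 credits is not the highest, so Vera loses, pays nothing, and earns zero payoff.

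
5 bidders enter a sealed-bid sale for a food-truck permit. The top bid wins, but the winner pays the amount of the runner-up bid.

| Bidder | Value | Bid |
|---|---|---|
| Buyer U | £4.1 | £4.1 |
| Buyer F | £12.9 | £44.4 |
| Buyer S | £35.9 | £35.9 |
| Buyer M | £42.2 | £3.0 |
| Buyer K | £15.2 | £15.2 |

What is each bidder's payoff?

Buyer U £0.0, Buyer F -£23.0, Buyer S £0.0, Buyer M £0.0, Buyer K £0.0.

Bids in descending order: Buyer F £44.4 > Buyer S £35.9 > Buyer K £15.2 > Buyer U £4.1 > Buyer M £3.0.
Buyer F has the top bid and wins; the price is the second-highest bid, £35.9.
Buyer F's payoff = £12.9 − £35.9 = -£23.0. All other bidders lose, so their payoff is 0.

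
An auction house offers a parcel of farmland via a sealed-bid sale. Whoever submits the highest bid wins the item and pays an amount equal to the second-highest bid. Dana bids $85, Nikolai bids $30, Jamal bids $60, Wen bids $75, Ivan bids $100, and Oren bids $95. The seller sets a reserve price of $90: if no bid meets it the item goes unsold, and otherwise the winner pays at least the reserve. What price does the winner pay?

Ordered from highest: Ivan $100; Oren $95; Dana $85; Wen $75; Jamal $60; Nikolai $30.
Ivan has the highest bid, so Ivan wins.
The second-highest bid is $95, which exceeds the reserve, so that sets the price.

The winner pays $95.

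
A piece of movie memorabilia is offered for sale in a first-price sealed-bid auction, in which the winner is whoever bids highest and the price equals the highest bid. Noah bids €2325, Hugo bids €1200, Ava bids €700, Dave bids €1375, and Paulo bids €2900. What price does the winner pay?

€2900

Sorted high to low: Paulo €2900, then Noah €2325, then Dave €1375, then Hugo €1200, then Ava €700.
Paulo is the highest bidder, so Paulo wins.
Under the first-price rule, the price is the highest bid: €2900.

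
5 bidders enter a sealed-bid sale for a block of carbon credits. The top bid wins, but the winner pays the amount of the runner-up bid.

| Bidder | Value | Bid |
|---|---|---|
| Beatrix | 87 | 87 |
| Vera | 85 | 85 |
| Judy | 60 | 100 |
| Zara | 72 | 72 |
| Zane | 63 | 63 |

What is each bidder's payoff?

Beatrix 0, Vera 0, Judy -27, Zara 0, Zane 0.

Ordered from highest: Judy 100; Beatrix 87; Vera 85; Zara 72; Zane 63.
Judy has the top bid and wins; the price is the second-highest bid, 87.
Judy's payoff = 60 − 87 = -27. All other bidders lose, so their payoff is 0.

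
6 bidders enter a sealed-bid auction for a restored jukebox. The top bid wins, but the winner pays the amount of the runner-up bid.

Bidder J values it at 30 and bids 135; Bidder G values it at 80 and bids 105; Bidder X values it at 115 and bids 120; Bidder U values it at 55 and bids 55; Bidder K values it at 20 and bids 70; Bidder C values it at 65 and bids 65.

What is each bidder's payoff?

Ranking the bids: Bidder J 135 > Bidder X 120 > Bidder G 105 > Bidder K 70 > Bidder C 65 > Bidder U 55.
Bidder J has the top bid and wins; the price is the second-highest bid, 120.
Bidder J's payoff = 30 − 120 = -90. All other bidders lose, so their payoff is 0.

Bidder J -90, Bidder G 0, Bidder X 0, Bidder U 0, Bidder K 0, Bidder C 0.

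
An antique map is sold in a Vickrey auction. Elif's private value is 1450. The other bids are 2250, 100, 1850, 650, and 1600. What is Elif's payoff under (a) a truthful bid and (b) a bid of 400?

(a) 0  (b) 0

The highest competing bid is 2250.
Bidding truthfully at 1450: the top bid is 2250 (a rival), so Elif loses. Payoff = 0.
Bidding 400: the top bid is 2250 (a rival), so Elif loses. Payoff = 0.
The bid only affects whether you win, not the price — here both bids land on the same side of the top rival bid, so the deviation is payoff-neutral.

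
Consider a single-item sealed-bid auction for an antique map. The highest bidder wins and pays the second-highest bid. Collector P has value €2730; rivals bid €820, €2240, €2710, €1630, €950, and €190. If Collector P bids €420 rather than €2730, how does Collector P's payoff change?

-€20

The highest competing bid is €2710.
Bidding truthfully at €2730: Collector P has the top bid, wins, and pays the second-highest bid €2710. Payoff = €2730 − €2710 = €20.
Bidding €420: the top bid is €2710 (a rival), so Collector P loses. Payoff = €0.
Change = €0 − €20 = -€20.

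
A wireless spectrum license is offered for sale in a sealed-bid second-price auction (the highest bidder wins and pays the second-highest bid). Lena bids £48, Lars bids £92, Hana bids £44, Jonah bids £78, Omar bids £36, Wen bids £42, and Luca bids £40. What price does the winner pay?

Bids in descending order: Lars £92, then Jonah £78, then Lena £48, then Hana £44, then Wen £42, then Luca £40, then Omar £36.
Lars is the highest bidder, so Lars wins.
Under the second-price rule, the price is the second-highest bid: £78.

Price paid: £78.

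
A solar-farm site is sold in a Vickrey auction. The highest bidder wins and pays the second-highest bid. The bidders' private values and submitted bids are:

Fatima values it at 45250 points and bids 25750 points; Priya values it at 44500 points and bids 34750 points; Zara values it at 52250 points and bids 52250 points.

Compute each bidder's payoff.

Fatima 0 points, Priya 0 points, Zara 17500 points.

Sorted high to low: Zara 52250 points > Priya 34750 points > Fatima 25750 points.
Zara has the top bid and wins; the price is the second-highest bid, 34750 points.
Zara's payoff = 52250 points − 34750 points = 17500 points. All other bidders lose, so their payoff is 0.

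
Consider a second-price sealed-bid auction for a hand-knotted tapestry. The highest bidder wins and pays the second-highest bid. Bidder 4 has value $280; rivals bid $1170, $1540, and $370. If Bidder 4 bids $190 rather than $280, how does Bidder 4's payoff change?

The highest competing bid is $1540.
Bidding truthfully at $280: the top bid is $1540 (a rival), so Bidder 4 loses. Payoff = $0.
Bidding $190: the top bid is $1540 (a rival), so Bidder 4 loses. Payoff = $0.
Change = $0 − $0 = $0.

Payoff change: $0.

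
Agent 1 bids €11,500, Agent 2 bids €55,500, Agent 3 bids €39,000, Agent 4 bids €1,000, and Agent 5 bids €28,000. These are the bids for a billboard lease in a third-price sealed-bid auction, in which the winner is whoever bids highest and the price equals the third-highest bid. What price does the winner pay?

Ordered from highest: Agent 2 €55,500, then Agent 3 €39,000, then Agent 5 €28,000, then Agent 1 €11,500, then Agent 4 €1,000.
Agent 2 is the highest bidder, so Agent 2 wins.
Under the third-price rule, the price is the third-highest bid: €28,000.

Price paid: €28,000.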